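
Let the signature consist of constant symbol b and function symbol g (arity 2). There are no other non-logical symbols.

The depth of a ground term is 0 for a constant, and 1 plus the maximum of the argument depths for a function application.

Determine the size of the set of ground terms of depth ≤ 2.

Let N_k count ground terms of depth at most k. Each non-constant term of depth ≤ k is some function symbol applied to depth-≤(k−1) arguments, giving N_k = 1 + N_{k-1}^2.
N_0 = 1
N_1 = 1 + 1^2 = 2
N_2 = 1 + 2^2 = 5

5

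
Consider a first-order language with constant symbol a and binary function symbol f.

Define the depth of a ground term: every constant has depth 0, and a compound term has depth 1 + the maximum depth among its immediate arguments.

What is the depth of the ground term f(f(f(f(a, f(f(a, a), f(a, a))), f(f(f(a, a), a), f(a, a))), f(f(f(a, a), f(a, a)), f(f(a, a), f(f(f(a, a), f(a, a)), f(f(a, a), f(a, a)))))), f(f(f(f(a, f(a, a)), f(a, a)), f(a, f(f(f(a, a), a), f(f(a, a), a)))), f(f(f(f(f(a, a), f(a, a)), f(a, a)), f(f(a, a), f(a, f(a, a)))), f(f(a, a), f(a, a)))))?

depth(f(a, a)) = 1 + max(0, 0) = 1
depth(f(f(a, a), f(a, a))) = 1 + max(1, 1) = 2
depth(f(a, f(f(a, a), f(a, a)))) = 1 + max(0, 2) = 3
depth(f(f(a, a), a)) = 1 + max(1, 0) = 2
depth(f(f(f(a, a), a), f(a, a))) = 1 + max(2, 1) = 3
depth(f(f(a, f(f(a, a), f(a, a))), f(f(f(a, a), a), f(a, a)))) = 1 + max(3, 3) = 4
depth(f(f(f(a, a), f(a, a)), f(f(a, a), f(a, a)))) = 1 + max(2, 2) = 3
depth(f(f(a, a), f(f(f(a, a), f(a, a)), f(f(a, a), f(a, a))))) = 1 + max(1, 3) = 4
depth(f(f(f(a, a), f(a, a)), f(f(a, a), f(f(f(a, a), f(a, a)), f(f(a, a), f(a, a)))))) = 1 + max(2, 4) = 5
depth(f(f(f(a, f(f(a, a), f(a, a))), f(f(f(a, a), a), f(a, a))), f(f(f(a, a), f(a, a)), f(f(a, a), f(f(f(a, a), f(a, a)), f(f(a, a), f(a, a))))))) = 1 + max(4, 5) = 6
depth(f(a, f(a, a))) = 1 + max(0, 1) = 2
depth(f(f(a, f(a, a)), f(a, a))) = 1 + max(2, 1) = 3
depth(f(f(f(a, a), a), f(f(a, a), a))) = 1 + max(2, 2) = 3
depth(f(a, f(f(f(a, a), a), f(f(a, a), a)))) = 1 + max(0, 3) = 4
depth(f(f(f(a, f(a, a)), f(a, a)), f(a, f(f(f(a, a), a), f(f(a, a), a))))) = 1 + max(3, 4) = 5
depth(f(f(f(a, a), f(a, a)), f(a, a))) = 1 + max(2, 1) = 3
depth(f(f(a, a), f(a, f(a, a)))) = 1 + max(1, 2) = 3
depth(f(f(f(f(a, a), f(a, a)), f(a, a)), f(f(a, a), f(a, f(a, a))))) = 1 + max(3, 3) = 4
depth(f(f(f(f(f(a, a), f(a, a)), f(a, a)), f(f(a, a), f(a, f(a, a)))), f(f(a, a), f(a, a)))) = 1 + max(4, 2) = 5
depth(f(f(f(f(a, f(a, a)), f(a, a)), f(a, f(f(f(a, a), a), f(f(a, a), a)))), f(f(f(f(f(a, a), f(a, a)), f(a, a)), f(f(a, a), f(a, f(a, a)))), f(f(a, a), f(a, a))))) = 1 + max(5, 5) = 6
depth(f(f(f(f(a, f(f(a, a), f(a, a))), f(f(f(a, a), a), f(a, a))), f(f(f(a, a), f(a, a)), f(f(a, a), f(f(f(a, a), f(a, a)), f(f(a, a), f(a, a)))))), f(f(f(f(a, f(a, a)), f(a, a)), f(a, f(f(f(a, a), a), f(f(a, a), a)))), f(f(f(f(f(a, a), f(a, a)), f(a, a)), f(f(a, a), f(a, f(a, a)))), f(f(a, a), f(a, a)))))) = 1 + max(6, 6) = 7

7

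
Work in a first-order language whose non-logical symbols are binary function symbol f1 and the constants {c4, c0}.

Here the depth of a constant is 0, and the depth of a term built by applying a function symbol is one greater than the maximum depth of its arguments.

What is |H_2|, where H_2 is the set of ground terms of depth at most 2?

38

Write N_k for the number of ground terms of depth ≤ k. A term of depth ≤ k is either a constant or a function symbol applied to arguments of depth ≤ k−1, so N_k = 2 + N_{k-1}^2.
N_0 = 2
N_1 = 2 + 2^2 = 6
N_2 = 2 + 6^2 = 38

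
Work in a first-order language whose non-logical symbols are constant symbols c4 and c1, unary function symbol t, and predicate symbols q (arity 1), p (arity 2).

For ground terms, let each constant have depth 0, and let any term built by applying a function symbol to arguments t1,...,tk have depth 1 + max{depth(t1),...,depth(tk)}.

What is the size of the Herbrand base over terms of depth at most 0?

First count ground terms of depth ≤ 0.
If N_k denotes the number of depth-≤k ground terms, the 2 constants give N_0 = 2, and each function symbol of arity r contributes N_{k-1}^r new terms at level k: N_k = 2 + N_{k-1}.
N_0 = 2
Explicitly: c4, c1.
So |H| = 2.
For each predicate symbol, the number of ground atoms is |H| raised to its arity; summing:
  q: 2;  p: 2^2 = 4
Total ground atoms: 2 + 4 = 6.

6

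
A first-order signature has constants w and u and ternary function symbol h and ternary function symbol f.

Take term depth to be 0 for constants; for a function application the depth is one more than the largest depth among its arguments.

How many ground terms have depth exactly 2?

If N_k denotes the number of depth-≤k ground terms, the 2 constants give N_0 = 2, and each function symbol of arity r contributes N_{k-1}^r new terms at level k: N_k = 2 + N_{k-1}^3 + N_{k-1}^3.
N_0 = 2
N_1 = 2 + 2^3 + 2^3 = 18
N_2 = 2 + 18^3 + 18^3 = 11666
Terms of depth exactly 2: N_2 − N_1 = 11666 − 18 = 11648.

11648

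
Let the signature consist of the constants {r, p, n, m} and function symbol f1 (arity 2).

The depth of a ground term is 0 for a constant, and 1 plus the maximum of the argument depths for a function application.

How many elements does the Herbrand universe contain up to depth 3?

163220

Write N_k for the number of ground terms of depth ≤ k. A term of depth ≤ k is either a constant or a function symbol applied to arguments of depth ≤ k−1, so N_k = 4 + N_{k-1}^2.
N_0 = 4
N_1 = 4 + 4^2 = 20
N_2 = 4 + 20^2 = 404
N_3 = 4 + 404^2 = 163220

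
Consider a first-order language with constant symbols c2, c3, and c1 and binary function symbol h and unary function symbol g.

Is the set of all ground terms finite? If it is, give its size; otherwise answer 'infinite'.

infinite

The signature has at least one function symbol (h, arity 2) and at least one constant (c2).
Iterating h gives infinitely many distinct ground terms: c2, h(c2, c2), h(h(c2, c2), h(c2, c2)), ...
So the Herbrand universe is infinite.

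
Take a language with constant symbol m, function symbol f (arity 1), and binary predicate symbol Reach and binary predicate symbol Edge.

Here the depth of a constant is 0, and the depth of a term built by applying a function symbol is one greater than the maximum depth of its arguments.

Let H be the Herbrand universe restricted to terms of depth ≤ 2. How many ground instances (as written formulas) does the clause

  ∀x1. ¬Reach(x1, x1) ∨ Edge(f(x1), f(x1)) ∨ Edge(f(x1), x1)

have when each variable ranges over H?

3

Ground terms of depth ≤ 2:
  Write N_k for the number of ground terms of depth ≤ k. A term of depth ≤ k is either a constant or a function symbol applied to arguments of depth ≤ k−1, so N_k = 1 + N_{k-1}.
  N_0 = 1
  N_1 = 1 + 1 = 2
  N_2 = 1 + 2 = 3
  Explicitly: m, f(m), f(f(m)).
So there are 3 ground terms available for substitution.
The body mentions the single quantified variable x1; since ground terms form a free algebra, no two substitutions collapse to the same formula.
Number of ground instances = 3.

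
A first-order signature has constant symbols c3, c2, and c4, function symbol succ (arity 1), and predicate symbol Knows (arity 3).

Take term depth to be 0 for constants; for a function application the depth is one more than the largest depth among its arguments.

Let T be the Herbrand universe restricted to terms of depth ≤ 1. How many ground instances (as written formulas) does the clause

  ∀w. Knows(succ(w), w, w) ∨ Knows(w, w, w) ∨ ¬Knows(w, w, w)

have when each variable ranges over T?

6

Ground terms of depth ≤ 1:
  Let N_k = |{terms of depth ≤ k}|. Then N_0 = 3 and N_k = 3 + N_{k-1} for k ≥ 1 (one summand per function symbol, arity giving the exponent).
  N_0 = 3
  N_1 = 3 + 3 = 6
  Explicitly: c3, c2, c4, succ(c3), succ(c2), succ(c4).
So there are 6 ground terms available for substitution.
The body mentions the single quantified variable w; since ground terms form a free algebra, no two substitutions collapse to the same formula.
Number of ground instances = 6.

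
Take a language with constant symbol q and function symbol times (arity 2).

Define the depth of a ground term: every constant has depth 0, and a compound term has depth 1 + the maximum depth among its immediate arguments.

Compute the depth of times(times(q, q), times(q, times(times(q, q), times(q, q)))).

depth(times(q, q)) = 1 + max(0, 0) = 1
depth(times(times(q, q), times(q, q))) = 1 + max(1, 1) = 2
depth(times(q, times(times(q, q), times(q, q)))) = 1 + max(0, 2) = 3
depth(times(times(q, q), times(q, times(times(q, q), times(q, q))))) = 1 + max(1, 3) = 4

4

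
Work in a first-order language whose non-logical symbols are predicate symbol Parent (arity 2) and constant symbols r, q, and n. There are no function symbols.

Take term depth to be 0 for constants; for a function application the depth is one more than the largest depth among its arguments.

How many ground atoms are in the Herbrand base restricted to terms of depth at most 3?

9

First count ground terms of depth ≤ 3.
With no function symbols every ground term is a constant, so there are exactly 3 ground terms at every depth bound.
N_0 = 3
N_1 = 3
N_2 = 3
N_3 = 3
Explicitly: r, q, n.
So |H| = 3.
Ground atoms are formed by filling each argument slot of a predicate with a term from H, so an r-ary predicate gives |H|^r atoms:
  Parent: 3^2 = 9
Total ground atoms: 9.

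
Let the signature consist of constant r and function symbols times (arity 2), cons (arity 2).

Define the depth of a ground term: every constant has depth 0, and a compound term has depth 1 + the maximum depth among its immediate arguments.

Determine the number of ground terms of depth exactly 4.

Let N_k = |{terms of depth ≤ k}|. Then N_0 = 1 and N_k = 1 + N_{k-1}^2 + N_{k-1}^2 for k ≥ 1 (one summand per function symbol, arity giving the exponent).
N_0 = 1
N_1 = 1 + 1^2 + 1^2 = 3
N_2 = 1 + 3^2 + 3^2 = 19
N_3 = 1 + 19^2 + 19^2 = 723
N_4 = 1 + 723^2 + 723^2 = 1045459
Terms of depth exactly 4: N_4 − N_3 = 1045459 − 723 = 1044736.

1044736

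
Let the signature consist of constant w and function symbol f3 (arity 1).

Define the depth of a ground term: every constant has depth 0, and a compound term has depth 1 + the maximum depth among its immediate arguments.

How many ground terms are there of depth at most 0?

Count level by level. With function symbols f3/1, the terms of depth ≤ k are the 1 constant together with each function applied to depth-≤(k−1) tuples, so N_k = 1 + N_{k-1}.
N_0 = 1
Explicitly: w.

1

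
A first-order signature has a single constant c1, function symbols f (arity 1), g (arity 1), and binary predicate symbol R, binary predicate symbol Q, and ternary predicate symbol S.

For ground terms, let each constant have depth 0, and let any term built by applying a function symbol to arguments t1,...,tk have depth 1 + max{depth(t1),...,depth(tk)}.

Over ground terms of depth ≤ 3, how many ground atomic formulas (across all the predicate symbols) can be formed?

First count ground terms of depth ≤ 3.
Count level by level. With function symbols f/1, g/1, the terms of depth ≤ k are the 1 constant together with each function applied to depth-≤(k−1) tuples, so N_k = 1 + N_{k-1} + N_{k-1}.
N_0 = 1
N_1 = 1 + 1 + 1 = 3
N_2 = 1 + 3 + 3 = 7
N_3 = 1 + 7 + 7 = 15
So |H| = 15.
Each predicate of arity r yields |H|^r ground atoms (one per choice of an r-tuple from H):
  R: 15^2 = 225;  Q: 15^2 = 225;  S: 15^3 = 3375
Total ground atoms: 225 + 225 + 3375 = 3825.

3825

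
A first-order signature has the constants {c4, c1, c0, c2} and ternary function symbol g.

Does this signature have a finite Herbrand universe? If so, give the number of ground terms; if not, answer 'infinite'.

The signature has at least one function symbol (g, arity 3) and at least one constant (c4).
Iterating g gives infinitely many distinct ground terms: c4, g(c4, c4, c4), g(g(c4, c4, c4), g(c4, c4, c4), g(c4, c4, c4)), ...
So the Herbrand universe is infinite.

infinite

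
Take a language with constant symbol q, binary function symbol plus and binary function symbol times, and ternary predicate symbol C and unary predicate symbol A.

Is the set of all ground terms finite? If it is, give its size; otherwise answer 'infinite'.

The signature has at least one function symbol (plus, arity 2) and at least one constant (q).
Iterating plus gives infinitely many distinct ground terms: q, plus(q, q), plus(plus(q, q), plus(q, q)), ...
So the Herbrand universe is infinite.

infinite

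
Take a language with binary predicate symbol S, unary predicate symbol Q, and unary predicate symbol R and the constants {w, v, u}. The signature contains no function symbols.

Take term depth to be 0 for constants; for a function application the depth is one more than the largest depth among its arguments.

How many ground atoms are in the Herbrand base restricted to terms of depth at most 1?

First count ground terms of depth ≤ 1.
With no function symbols every ground term is a constant, so there are exactly 3 ground terms at every depth bound.
N_0 = 3
N_1 = 3
So |H| = 3.
Ground atoms are formed by filling each argument slot of a predicate with a term from H, so an r-ary predicate gives |H|^r atoms:
  S: 3^2 = 9;  Q: 3;  R: 3
Total ground atoms: 9 + 3 + 3 = 15.

15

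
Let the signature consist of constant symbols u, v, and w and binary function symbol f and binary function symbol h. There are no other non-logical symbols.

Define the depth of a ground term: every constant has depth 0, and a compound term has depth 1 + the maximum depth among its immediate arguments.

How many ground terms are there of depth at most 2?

885

Write N_k for the number of ground terms of depth ≤ k. A term of depth ≤ k is either a constant or a function symbol applied to arguments of depth ≤ k−1, so N_k = 3 + N_{k-1}^2 + N_{k-1}^2.
N_0 = 3
N_1 = 3 + 3^2 + 3^2 = 21
N_2 = 3 + 21^2 + 21^2 = 885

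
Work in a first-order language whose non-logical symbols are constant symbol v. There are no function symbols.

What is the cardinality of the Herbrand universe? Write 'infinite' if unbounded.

1

There are no function symbols, so the only ground term is the single constant.
The Herbrand universe is {v}, finite with 1 element.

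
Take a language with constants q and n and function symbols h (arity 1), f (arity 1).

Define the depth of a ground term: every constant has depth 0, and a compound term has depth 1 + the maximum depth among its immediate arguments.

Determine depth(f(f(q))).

2

depth(f(q)) = 1 + depth(q) = 1 + 0 = 1
depth(f(f(q))) = 1 + depth(f(q)) = 1 + 1 = 2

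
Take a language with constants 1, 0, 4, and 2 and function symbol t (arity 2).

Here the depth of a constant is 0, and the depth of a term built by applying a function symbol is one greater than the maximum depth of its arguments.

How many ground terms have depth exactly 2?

If N_k denotes the number of depth-≤k ground terms, the 4 constants give N_0 = 4, and each function symbol of arity r contributes N_{k-1}^r new terms at level k: N_k = 4 + N_{k-1}^2.
N_0 = 4
N_1 = 4 + 4^2 = 20
N_2 = 4 + 20^2 = 404
Terms of depth exactly 2: N_2 − N_1 = 404 − 20 = 384.

384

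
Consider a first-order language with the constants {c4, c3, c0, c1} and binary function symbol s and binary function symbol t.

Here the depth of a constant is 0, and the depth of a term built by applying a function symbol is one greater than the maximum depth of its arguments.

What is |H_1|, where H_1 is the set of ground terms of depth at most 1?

36

Write N_k for the number of ground terms of depth ≤ k. A term of depth ≤ k is either a constant or a function symbol applied to arguments of depth ≤ k−1, so N_k = 4 + N_{k-1}^2 + N_{k-1}^2.
N_0 = 4
N_1 = 4 + 4^2 + 4^2 = 36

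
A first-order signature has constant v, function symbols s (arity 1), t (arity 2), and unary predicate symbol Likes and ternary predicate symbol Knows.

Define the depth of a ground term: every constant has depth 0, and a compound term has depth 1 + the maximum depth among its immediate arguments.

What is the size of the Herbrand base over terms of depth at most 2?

First count ground terms of depth ≤ 2.
Let N_k count ground terms of depth at most k. Each non-constant term of depth ≤ k is some function symbol applied to depth-≤(k−1) arguments, giving N_k = 1 + N_{k-1} + N_{k-1}^2.
N_0 = 1
N_1 = 1 + 1 + 1^2 = 3
N_2 = 1 + 3 + 3^2 = 13
So |H| = 13.
Ground atoms are formed by filling each argument slot of a predicate with a term from H, so an r-ary predicate gives |H|^r atoms:
  Likes: 13;  Knows: 13^3 = 2197
Total ground atoms: 13 + 2197 = 2210.

2210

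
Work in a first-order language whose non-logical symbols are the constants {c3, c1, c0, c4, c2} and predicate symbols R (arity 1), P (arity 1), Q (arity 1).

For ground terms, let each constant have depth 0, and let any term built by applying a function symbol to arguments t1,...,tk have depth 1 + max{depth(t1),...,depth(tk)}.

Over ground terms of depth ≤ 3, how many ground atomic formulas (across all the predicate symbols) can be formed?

First count ground terms of depth ≤ 3.
With no function symbols every ground term is a constant, so there are exactly 5 ground terms at every depth bound.
N_0 = 5
N_1 = 5
N_2 = 5
N_3 = 5
Explicitly: c3, c1, c0, c4, c2.
So |H| = 5.
For each predicate symbol, the number of ground atoms is |H| raised to its arity; summing:
  R: 5;  P: 5;  Q: 5
Total ground atoms: 5 + 5 + 5 = 15.

15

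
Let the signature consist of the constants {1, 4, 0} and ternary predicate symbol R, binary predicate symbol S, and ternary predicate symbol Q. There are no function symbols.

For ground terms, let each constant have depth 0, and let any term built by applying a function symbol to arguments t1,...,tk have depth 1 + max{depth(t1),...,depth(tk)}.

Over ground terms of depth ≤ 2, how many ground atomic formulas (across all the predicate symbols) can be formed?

63

First count ground terms of depth ≤ 2.
With no function symbols every ground term is a constant, so there are exactly 3 ground terms at every depth bound.
N_0 = 3
N_1 = 3
N_2 = 3
Explicitly: 1, 4, 0.
So |H| = 3.
A ground atom is a predicate applied to a tuple of terms from H, so the count is the sum over predicates of |H|^arity:
  R: 3^3 = 27;  S: 3^2 = 9;  Q: 3^3 = 27
Total ground atoms: 27 + 9 + 27 = 63.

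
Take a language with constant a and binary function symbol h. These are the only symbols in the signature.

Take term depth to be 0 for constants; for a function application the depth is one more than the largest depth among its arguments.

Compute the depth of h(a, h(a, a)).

2

depth(h(a, a)) = 1 + max(0, 0) = 1
depth(h(a, h(a, a))) = 1 + max(0, 1) = 2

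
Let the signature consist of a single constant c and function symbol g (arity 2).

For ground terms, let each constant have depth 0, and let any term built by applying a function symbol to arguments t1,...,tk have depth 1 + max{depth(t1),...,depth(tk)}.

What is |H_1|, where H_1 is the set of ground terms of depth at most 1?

If N_k denotes the number of depth-≤k ground terms, the 1 constant gives N_0 = 1, and each function symbol of arity r contributes N_{k-1}^r new terms at level k: N_k = 1 + N_{k-1}^2.
N_0 = 1
N_1 = 1 + 1^2 = 2
Explicitly: c, g(c, c).

2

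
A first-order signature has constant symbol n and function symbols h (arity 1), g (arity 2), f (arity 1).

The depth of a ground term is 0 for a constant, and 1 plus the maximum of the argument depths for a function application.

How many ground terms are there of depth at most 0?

Let N_k = |{terms of depth ≤ k}|. Then N_0 = 1 and N_k = 1 + N_{k-1} + N_{k-1}^2 + N_{k-1} for k ≥ 1 (one summand per function symbol, arity giving the exponent).
N_0 = 1
Explicitly: n.

1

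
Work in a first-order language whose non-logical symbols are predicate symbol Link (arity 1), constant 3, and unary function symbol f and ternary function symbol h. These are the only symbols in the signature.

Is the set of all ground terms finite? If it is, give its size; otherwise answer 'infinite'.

infinite

The signature has at least one function symbol (f, arity 1) and at least one constant (3).
Iterating f gives infinitely many distinct ground terms: 3, f(3), f(f(3)), ...
So the Herbrand universe is infinite.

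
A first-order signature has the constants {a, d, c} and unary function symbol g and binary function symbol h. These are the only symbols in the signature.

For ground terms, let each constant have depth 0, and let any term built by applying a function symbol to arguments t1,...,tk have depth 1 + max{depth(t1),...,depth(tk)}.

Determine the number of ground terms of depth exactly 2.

228

If N_k denotes the number of depth-≤k ground terms, the 3 constants give N_0 = 3, and each function symbol of arity r contributes N_{k-1}^r new terms at level k: N_k = 3 + N_{k-1} + N_{k-1}^2.
N_0 = 3
N_1 = 3 + 3 + 3^2 = 15
N_2 = 3 + 15 + 15^2 = 243
Terms of depth exactly 2: N_2 − N_1 = 243 − 15 = 228.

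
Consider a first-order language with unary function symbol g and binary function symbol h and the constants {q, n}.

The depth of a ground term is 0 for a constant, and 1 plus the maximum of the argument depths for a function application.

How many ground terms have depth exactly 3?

Let N_k count ground terms of depth at most k. Each non-constant term of depth ≤ k is some function symbol applied to depth-≤(k−1) arguments, giving N_k = 2 + N_{k-1} + N_{k-1}^2.
N_0 = 2
N_1 = 2 + 2 + 2^2 = 8
N_2 = 2 + 8 + 8^2 = 74
N_3 = 2 + 74 + 74^2 = 5552
Terms of depth exactly 3: N_3 − N_2 = 5552 − 74 = 5478.

5478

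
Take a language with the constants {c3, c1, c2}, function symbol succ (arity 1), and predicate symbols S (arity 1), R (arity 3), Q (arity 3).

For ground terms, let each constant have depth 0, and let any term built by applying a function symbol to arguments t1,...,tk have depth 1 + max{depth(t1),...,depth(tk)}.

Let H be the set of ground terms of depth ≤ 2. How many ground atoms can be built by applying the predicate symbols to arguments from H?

1467

First count ground terms of depth ≤ 2.
Write N_k for the number of ground terms of depth ≤ k. A term of depth ≤ k is either a constant or a function symbol applied to arguments of depth ≤ k−1, so N_k = 3 + N_{k-1}.
N_0 = 3
N_1 = 3 + 3 = 6
N_2 = 3 + 6 = 9
Explicitly: c3, c1, c2, succ(c3), succ(c1), succ(c2), succ(succ(c3)), succ(succ(c1)), succ(succ(c2)).
So |H| = 9.
A ground atom is a predicate applied to a tuple of terms from H, so the count is the sum over predicates of |H|^arity:
  S: 9;  R: 9^3 = 729;  Q: 9^3 = 729
Total ground atoms: 9 + 729 + 729 = 1467.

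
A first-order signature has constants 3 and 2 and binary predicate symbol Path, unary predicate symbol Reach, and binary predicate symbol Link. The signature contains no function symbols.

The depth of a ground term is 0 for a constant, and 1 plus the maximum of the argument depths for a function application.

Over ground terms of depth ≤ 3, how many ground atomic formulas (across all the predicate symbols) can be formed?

10

First count ground terms of depth ≤ 3.
With no function symbols every ground term is a constant, so there are exactly 2 ground terms at every depth bound.
N_0 = 2
N_1 = 2
N_2 = 2
N_3 = 2
Explicitly: 3, 2.
So |H| = 2.
Each predicate of arity r yields |H|^r ground atoms (one per choice of an r-tuple from H):
  Path: 2^2 = 4;  Reach: 2;  Link: 2^2 = 4
Total ground atoms: 4 + 2 + 4 = 10.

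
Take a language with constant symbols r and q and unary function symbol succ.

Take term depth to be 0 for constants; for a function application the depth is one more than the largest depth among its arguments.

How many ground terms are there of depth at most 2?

6

If N_k denotes the number of depth-≤k ground terms, the 2 constants give N_0 = 2, and each function symbol of arity r contributes N_{k-1}^r new terms at level k: N_k = 2 + N_{k-1}.
N_0 = 2
N_1 = 2 + 2 = 4
N_2 = 2 + 4 = 6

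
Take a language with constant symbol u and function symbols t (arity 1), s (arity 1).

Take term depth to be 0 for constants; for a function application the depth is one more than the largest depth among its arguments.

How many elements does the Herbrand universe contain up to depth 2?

If N_k denotes the number of depth-≤k ground terms, the 1 constant gives N_0 = 1, and each function symbol of arity r contributes N_{k-1}^r new terms at level k: N_k = 1 + N_{k-1} + N_{k-1}.
N_0 = 1
N_1 = 1 + 1 + 1 = 3
N_2 = 1 + 3 + 3 = 7
Explicitly: u, t(u), t(t(u)), t(s(u)), s(u), s(t(u)), s(s(u)).

7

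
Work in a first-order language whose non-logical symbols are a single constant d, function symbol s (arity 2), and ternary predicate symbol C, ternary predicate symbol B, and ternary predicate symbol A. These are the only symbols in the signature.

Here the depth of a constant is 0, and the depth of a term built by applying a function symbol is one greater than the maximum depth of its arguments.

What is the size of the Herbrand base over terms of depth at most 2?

375

First count ground terms of depth ≤ 2.
If N_k denotes the number of depth-≤k ground terms, the 1 constant gives N_0 = 1, and each function symbol of arity r contributes N_{k-1}^r new terms at level k: N_k = 1 + N_{k-1}^2.
N_0 = 1
N_1 = 1 + 1^2 = 2
N_2 = 1 + 2^2 = 5
So |H| = 5.
Ground atoms are formed by filling each argument slot of a predicate with a term from H, so an r-ary predicate gives |H|^r atoms:
  C: 5^3 = 125;  B: 5^3 = 125;  A: 5^3 = 125
Total ground atoms: 125 + 125 + 125 = 375.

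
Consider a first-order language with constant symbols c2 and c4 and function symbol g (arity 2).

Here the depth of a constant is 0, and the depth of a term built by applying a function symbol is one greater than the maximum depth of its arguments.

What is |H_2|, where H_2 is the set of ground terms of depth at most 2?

Write N_k for the number of ground terms of depth ≤ k. A term of depth ≤ k is either a constant or a function symbol applied to arguments of depth ≤ k−1, so N_k = 2 + N_{k-1}^2.
N_0 = 2
N_1 = 2 + 2^2 = 6
N_2 = 2 + 6^2 = 38

38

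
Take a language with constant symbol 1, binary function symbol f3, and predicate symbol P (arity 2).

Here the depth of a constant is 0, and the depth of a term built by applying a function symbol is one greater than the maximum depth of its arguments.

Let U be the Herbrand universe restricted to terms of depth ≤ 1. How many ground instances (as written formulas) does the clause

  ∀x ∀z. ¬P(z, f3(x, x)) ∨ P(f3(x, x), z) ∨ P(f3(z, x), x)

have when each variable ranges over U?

4

Ground terms of depth ≤ 1:
  Write N_k for the number of ground terms of depth ≤ k. A term of depth ≤ k is either a constant or a function symbol applied to arguments of depth ≤ k−1, so N_k = 1 + N_{k-1}^2.
  N_0 = 1
  N_1 = 1 + 1^2 = 2
  Explicitly: 1, f3(1, 1).
So there are 2 ground terms available for substitution.
There are 2 variables to instantiate (x, z), each occurring in at least one literal, so different choices give different ground instances.
Number of ground instances = 2^2 = 4.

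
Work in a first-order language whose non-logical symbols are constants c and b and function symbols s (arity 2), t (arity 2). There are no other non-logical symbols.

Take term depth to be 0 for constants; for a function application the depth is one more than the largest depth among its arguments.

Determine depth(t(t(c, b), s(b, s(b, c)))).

3

depth(t(c, b)) = 1 + max(0, 0) = 1
depth(s(b, c)) = 1 + max(0, 0) = 1
depth(s(b, s(b, c))) = 1 + max(0, 1) = 2
depth(t(t(c, b), s(b, s(b, c)))) = 1 + max(1, 2) = 3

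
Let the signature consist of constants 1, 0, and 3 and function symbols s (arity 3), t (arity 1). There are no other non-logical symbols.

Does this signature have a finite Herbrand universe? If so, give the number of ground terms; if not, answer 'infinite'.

infinite

The signature has at least one function symbol (s, arity 3) and at least one constant (1).
Iterating s gives infinitely many distinct ground terms: 1, s(1, 1, 1), s(s(1, 1, 1), s(1, 1, 1), s(1, 1, 1)), ...
So the Herbrand universe is infinite.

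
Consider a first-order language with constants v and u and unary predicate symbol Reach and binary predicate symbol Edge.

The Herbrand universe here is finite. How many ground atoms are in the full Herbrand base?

6

With no function symbols, the Herbrand universe is just the 2 constants.
Ground atoms per predicate: Reach: 2, Edge: 2^2 = 4.
Herbrand base size = 2 + 4 = 6.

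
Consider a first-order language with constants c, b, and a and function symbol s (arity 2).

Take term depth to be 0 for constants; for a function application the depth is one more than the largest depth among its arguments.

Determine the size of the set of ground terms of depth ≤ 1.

Count level by level. With function symbols s/2, the terms of depth ≤ k are the 3 constants together with each function applied to depth-≤(k−1) tuples, so N_k = 3 + N_{k-1}^2.
N_0 = 3
N_1 = 3 + 3^2 = 12
Explicitly: c, b, a, s(c, c), s(c, b), s(c, a), s(b, c), s(b, b), s(b, a), s(a, c), s(a, b), s(a, a).

12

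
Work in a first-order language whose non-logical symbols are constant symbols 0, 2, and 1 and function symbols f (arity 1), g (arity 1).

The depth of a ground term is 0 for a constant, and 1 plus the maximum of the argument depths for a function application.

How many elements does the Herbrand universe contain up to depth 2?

Write N_k for the number of ground terms of depth ≤ k. A term of depth ≤ k is either a constant or a function symbol applied to arguments of depth ≤ k−1, so N_k = 3 + N_{k-1} + N_{k-1}.
N_0 = 3
N_1 = 3 + 3 + 3 = 9
N_2 = 3 + 9 + 9 = 21

21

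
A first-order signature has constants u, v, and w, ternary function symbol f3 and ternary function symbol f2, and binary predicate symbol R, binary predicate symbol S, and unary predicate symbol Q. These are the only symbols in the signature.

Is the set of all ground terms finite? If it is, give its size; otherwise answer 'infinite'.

The signature has at least one function symbol (f3, arity 3) and at least one constant (u).
Iterating f3 gives infinitely many distinct ground terms: u, f3(u, u, u), f3(f3(u, u, u), f3(u, u, u), f3(u, u, u)), ...
So the Herbrand universe is infinite.

infinite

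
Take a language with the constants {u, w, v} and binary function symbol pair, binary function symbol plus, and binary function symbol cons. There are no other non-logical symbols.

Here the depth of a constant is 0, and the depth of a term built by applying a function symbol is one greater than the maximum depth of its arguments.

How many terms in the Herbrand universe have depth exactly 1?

27

Let N_k count ground terms of depth at most k. Each non-constant term of depth ≤ k is some function symbol applied to depth-≤(k−1) arguments, giving N_k = 3 + N_{k-1}^2 + N_{k-1}^2 + N_{k-1}^2.
N_0 = 3
N_1 = 3 + 3^2 + 3^2 + 3^2 = 30
Terms of depth exactly 1: N_1 − N_0 = 30 − 3 = 27.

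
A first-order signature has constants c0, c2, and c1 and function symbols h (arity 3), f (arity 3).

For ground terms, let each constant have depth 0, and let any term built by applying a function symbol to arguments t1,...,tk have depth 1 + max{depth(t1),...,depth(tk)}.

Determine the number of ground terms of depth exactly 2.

370332

Count level by level. With function symbols h/3, f/3, the terms of depth ≤ k are the 3 constants together with each function applied to depth-≤(k−1) tuples, so N_k = 3 + N_{k-1}^3 + N_{k-1}^3.
N_0 = 3
N_1 = 3 + 3^3 + 3^3 = 57
N_2 = 3 + 57^3 + 57^3 = 370389
Terms of depth exactly 2: N_2 − N_1 = 370389 − 57 = 370332.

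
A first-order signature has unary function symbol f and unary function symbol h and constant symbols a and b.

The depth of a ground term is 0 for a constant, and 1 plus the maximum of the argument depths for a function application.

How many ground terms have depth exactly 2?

Let N_k = |{terms of depth ≤ k}|. Then N_0 = 2 and N_k = 2 + N_{k-1} + N_{k-1} for k ≥ 1 (one summand per function symbol, arity giving the exponent).
N_0 = 2
N_1 = 2 + 2 + 2 = 6
N_2 = 2 + 6 + 6 = 14
Terms of depth exactly 2: N_2 − N_1 = 14 − 6 = 8.

8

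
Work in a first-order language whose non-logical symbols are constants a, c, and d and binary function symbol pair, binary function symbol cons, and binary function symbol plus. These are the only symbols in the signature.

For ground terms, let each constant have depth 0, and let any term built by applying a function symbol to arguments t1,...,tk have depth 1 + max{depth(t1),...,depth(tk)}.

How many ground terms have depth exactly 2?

Let N_k = |{terms of depth ≤ k}|. Then N_0 = 3 and N_k = 3 + N_{k-1}^2 + N_{k-1}^2 + N_{k-1}^2 for k ≥ 1 (one summand per function symbol, arity giving the exponent).
N_0 = 3
N_1 = 3 + 3^2 + 3^2 + 3^2 = 30
N_2 = 3 + 30^2 + 30^2 + 30^2 = 2703
Terms of depth exactly 2: N_2 − N_1 = 2703 − 30 = 2673.

2673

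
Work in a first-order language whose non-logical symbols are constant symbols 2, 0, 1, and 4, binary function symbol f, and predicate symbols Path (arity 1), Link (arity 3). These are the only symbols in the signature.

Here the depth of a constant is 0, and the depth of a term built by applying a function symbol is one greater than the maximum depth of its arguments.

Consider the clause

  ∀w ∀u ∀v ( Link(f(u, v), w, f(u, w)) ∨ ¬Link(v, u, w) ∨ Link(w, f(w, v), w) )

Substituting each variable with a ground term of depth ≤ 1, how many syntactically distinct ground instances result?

Ground terms of depth ≤ 1:
  Let N_k = |{terms of depth ≤ k}|. Then N_0 = 4 and N_k = 4 + N_{k-1}^2 for k ≥ 1 (one summand per function symbol, arity giving the exponent).
  N_0 = 4
  N_1 = 4 + 4^2 = 20
So there are 20 ground terms available for substitution.
Each of w, u, v ranges independently over the available ground terms, and distinct assignments produce distinct instances.
Number of ground instances = 20^3 = 8000.

8000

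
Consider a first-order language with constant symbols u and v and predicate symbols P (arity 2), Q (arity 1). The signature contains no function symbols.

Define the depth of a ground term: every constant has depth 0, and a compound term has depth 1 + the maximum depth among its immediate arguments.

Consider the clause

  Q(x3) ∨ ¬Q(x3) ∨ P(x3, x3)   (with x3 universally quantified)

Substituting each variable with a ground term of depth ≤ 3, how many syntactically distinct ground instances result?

Ground terms of depth ≤ 3:
  With no function symbols every ground term is a constant, so there are exactly 2 ground terms at every depth bound.
  N_0 = 2
  N_1 = 2
  N_2 = 2
  N_3 = 2
So there are 2 ground terms available for substitution.
The clause has 1 distinct variable (x3), which appears in the body. In the free term algebra distinct substitutions yield syntactically distinct ground instances.
Number of ground instances = 2.

2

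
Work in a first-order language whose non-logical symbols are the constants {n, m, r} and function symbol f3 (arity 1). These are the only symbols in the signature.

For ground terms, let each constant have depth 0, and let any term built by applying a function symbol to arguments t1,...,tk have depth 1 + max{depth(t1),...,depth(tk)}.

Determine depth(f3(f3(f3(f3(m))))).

4

depth(f3(m)) = 1 + depth(m) = 1 + 0 = 1
depth(f3(f3(m))) = 1 + depth(f3(m)) = 1 + 1 = 2
depth(f3(f3(f3(m)))) = 1 + depth(f3(f3(m))) = 1 + 2 = 3
depth(f3(f3(f3(f3(m))))) = 1 + depth(f3(f3(f3(m)))) = 1 + 3 = 4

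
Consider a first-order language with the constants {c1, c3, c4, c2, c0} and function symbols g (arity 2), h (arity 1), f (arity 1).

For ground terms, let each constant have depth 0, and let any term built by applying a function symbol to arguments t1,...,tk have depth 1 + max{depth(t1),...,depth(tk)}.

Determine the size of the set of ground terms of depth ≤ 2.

1685

Write N_k for the number of ground terms of depth ≤ k. A term of depth ≤ k is either a constant or a function symbol applied to arguments of depth ≤ k−1, so N_k = 5 + N_{k-1}^2 + N_{k-1} + N_{k-1}.
N_0 = 5
N_1 = 5 + 5^2 + 5 + 5 = 40
N_2 = 5 + 40^2 + 40 + 40 = 1685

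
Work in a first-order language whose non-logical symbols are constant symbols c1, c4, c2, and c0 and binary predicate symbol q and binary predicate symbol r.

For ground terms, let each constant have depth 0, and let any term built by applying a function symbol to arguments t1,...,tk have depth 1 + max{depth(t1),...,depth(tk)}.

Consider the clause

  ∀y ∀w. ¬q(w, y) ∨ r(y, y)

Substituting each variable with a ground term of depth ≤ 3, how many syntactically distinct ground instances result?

16

Ground terms of depth ≤ 3:
  With no function symbols every ground term is a constant, so there are exactly 4 ground terms at every depth bound.
  N_0 = 4
  N_1 = 4
  N_2 = 4
  N_3 = 4
So there are 4 ground terms available for substitution.
The clause has 2 distinct variables (y, w), each appearing in the body. In the free term algebra distinct substitutions yield syntactically distinct ground instances.
Number of ground instances = 4^2 = 16.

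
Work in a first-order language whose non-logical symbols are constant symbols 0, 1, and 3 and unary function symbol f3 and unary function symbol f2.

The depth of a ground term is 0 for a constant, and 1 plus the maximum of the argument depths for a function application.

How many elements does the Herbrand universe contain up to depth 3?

45

Count level by level. With function symbols f3/1, f2/1, the terms of depth ≤ k are the 3 constants together with each function applied to depth-≤(k−1) tuples, so N_k = 3 + N_{k-1} + N_{k-1}.
N_0 = 3
N_1 = 3 + 3 + 3 = 9
N_2 = 3 + 9 + 9 = 21
N_3 = 3 + 21 + 21 = 45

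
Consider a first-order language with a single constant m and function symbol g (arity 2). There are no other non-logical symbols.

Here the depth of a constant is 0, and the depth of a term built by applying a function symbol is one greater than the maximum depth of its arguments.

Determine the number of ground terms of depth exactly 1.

Let N_k = |{terms of depth ≤ k}|. Then N_0 = 1 and N_k = 1 + N_{k-1}^2 for k ≥ 1 (one summand per function symbol, arity giving the exponent).
N_0 = 1
N_1 = 1 + 1^2 = 2
Terms of depth exactly 1: N_1 − N_0 = 2 − 1 = 1.

1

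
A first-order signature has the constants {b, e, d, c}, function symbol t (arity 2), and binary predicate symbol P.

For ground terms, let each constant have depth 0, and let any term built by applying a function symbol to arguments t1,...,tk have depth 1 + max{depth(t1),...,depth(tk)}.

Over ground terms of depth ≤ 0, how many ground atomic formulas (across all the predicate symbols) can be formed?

First count ground terms of depth ≤ 0.
Let N_k count ground terms of depth at most k. Each non-constant term of depth ≤ k is some function symbol applied to depth-≤(k−1) arguments, giving N_k = 4 + N_{k-1}^2.
N_0 = 4
So |H| = 4.
Ground atoms are formed by filling each argument slot of a predicate with a term from H, so an r-ary predicate gives |H|^r atoms:
  P: 4^2 = 16
Total ground atoms: 16.

16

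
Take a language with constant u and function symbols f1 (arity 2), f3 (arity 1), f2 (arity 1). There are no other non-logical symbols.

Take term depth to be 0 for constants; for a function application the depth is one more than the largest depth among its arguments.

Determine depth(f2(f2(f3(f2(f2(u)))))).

5

depth(f2(u)) = 1 + depth(u) = 1 + 0 = 1
depth(f2(f2(u))) = 1 + depth(f2(u)) = 1 + 1 = 2
depth(f3(f2(f2(u)))) = 1 + depth(f2(f2(u))) = 1 + 2 = 3
depth(f2(f3(f2(f2(u))))) = 1 + depth(f3(f2(f2(u)))) = 1 + 3 = 4
depth(f2(f2(f3(f2(f2(u)))))) = 1 + depth(f2(f3(f2(f2(u))))) = 1 + 4 = 5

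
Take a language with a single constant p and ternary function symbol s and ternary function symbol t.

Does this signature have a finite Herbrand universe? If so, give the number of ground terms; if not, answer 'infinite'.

The signature has at least one function symbol (s, arity 3) and at least one constant (p).
Iterating s gives infinitely many distinct ground terms: p, s(p, p, p), s(s(p, p, p), s(p, p, p), s(p, p, p)), ...
So the Herbrand universe is infinite.

infinite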